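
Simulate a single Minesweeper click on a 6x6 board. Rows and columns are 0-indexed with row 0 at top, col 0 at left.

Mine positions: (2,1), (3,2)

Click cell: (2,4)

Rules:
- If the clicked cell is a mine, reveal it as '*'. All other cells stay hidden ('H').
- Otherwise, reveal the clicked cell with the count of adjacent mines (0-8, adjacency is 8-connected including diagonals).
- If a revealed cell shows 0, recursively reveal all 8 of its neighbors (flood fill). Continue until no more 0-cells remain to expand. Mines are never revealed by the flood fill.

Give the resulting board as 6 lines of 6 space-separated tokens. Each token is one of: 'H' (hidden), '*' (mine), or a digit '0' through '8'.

0 0 0 0 0 0
1 1 1 0 0 0
H H 2 1 0 0
1 2 H 1 0 0
0 1 1 1 0 0
0 0 0 0 0 0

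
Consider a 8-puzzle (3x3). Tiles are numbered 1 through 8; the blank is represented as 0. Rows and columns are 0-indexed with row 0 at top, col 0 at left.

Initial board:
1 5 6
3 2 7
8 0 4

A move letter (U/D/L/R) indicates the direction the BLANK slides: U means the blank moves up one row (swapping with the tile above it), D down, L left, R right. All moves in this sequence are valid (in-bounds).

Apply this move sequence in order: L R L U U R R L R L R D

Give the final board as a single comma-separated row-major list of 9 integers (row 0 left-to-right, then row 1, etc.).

After move 1 (L):
1 5 6
3 2 7
0 8 4

After move 2 (R):
1 5 6
3 2 7
8 0 4

After move 3 (L):
1 5 6
3 2 7
0 8 4

After move 4 (U):
1 5 6
0 2 7
3 8 4

After move 5 (U):
0 5 6
1 2 7
3 8 4

After move 6 (R):
5 0 6
1 2 7
3 8 4

After move 7 (R):
5 6 0
1 2 7
3 8 4

After move 8 (L):
5 0 6
1 2 7
3 8 4

After move 9 (R):
5 6 0
1 2 7
3 8 4

After move 10 (L):
5 0 6
1 2 7
3 8 4

After move 11 (R):
5 6 0
1 2 7
3 8 4

After move 12 (D):
5 6 7
1 2 0
3 8 4

Answer: 5, 6, 7, 1, 2, 0, 3, 8, 4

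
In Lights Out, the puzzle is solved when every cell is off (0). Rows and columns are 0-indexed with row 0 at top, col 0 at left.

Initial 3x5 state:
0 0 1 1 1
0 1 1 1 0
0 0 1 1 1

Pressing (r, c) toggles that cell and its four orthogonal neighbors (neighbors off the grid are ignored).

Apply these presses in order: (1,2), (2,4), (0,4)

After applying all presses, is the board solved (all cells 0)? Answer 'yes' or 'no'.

After press 1 at (1,2):
0 0 0 1 1
0 0 0 0 0
0 0 0 1 1

After press 2 at (2,4):
0 0 0 1 1
0 0 0 0 1
0 0 0 0 0

After press 3 at (0,4):
0 0 0 0 0
0 0 0 0 0
0 0 0 0 0

Lights still on: 0

Answer: yes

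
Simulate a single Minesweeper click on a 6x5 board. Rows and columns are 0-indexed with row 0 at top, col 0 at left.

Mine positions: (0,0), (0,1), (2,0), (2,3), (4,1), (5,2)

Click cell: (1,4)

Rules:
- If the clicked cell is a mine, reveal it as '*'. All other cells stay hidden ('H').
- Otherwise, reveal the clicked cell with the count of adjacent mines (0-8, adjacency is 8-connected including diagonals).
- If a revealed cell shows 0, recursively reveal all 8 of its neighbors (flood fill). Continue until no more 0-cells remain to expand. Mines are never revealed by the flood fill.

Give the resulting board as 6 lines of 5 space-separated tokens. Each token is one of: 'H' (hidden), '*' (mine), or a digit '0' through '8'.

H H H H H
H H H H 1
H H H H H
H H H H H
H H H H H
H H H H H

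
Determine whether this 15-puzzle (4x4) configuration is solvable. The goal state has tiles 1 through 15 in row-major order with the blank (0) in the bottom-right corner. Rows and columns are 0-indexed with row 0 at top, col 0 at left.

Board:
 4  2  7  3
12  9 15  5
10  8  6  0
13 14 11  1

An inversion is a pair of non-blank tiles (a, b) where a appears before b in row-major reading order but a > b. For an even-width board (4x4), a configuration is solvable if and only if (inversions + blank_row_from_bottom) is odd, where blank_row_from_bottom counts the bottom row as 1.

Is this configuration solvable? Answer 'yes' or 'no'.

Answer: no

Derivation:
Inversions: 40
Blank is in row 2 (0-indexed from top), which is row 2 counting from the bottom (bottom = 1).
40 + 2 = 42, which is even, so the puzzle is not solvable.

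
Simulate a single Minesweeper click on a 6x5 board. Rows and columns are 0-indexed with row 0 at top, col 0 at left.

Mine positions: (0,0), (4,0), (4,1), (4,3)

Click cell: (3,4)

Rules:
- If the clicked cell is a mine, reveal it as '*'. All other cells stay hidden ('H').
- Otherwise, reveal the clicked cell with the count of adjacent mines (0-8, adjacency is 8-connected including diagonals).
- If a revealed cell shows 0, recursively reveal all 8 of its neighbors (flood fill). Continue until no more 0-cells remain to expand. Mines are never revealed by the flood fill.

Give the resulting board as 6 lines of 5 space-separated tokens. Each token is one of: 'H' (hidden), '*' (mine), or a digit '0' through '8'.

H H H H H
H H H H H
H H H H H
H H H H 1
H H H H H
H H H H H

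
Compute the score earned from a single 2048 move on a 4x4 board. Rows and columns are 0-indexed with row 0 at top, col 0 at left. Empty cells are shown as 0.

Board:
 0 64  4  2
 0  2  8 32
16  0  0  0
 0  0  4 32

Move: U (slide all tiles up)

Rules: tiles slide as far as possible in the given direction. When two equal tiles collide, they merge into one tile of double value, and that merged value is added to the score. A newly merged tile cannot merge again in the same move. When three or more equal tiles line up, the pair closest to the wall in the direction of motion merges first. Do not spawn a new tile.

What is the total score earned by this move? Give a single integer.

Answer: 64

Derivation:
Slide up:
col 0: [0, 0, 16, 0] -> [16, 0, 0, 0]  score +0 (running 0)
col 1: [64, 2, 0, 0] -> [64, 2, 0, 0]  score +0 (running 0)
col 2: [4, 8, 0, 4] -> [4, 8, 4, 0]  score +0 (running 0)
col 3: [2, 32, 0, 32] -> [2, 64, 0, 0]  score +64 (running 64)
Board after move:
16 64  4  2
 0  2  8 64
 0  0  4  0
 0  0  0  0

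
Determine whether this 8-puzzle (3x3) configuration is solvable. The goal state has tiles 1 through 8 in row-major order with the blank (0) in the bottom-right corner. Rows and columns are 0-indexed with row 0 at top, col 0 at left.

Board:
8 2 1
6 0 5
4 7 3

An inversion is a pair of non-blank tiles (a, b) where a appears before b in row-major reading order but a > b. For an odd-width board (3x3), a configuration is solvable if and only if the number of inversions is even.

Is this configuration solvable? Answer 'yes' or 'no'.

Answer: no

Derivation:
Inversions (pairs i<j in row-major order where tile[i] > tile[j] > 0): 15
15 is odd, so the puzzle is not solvable.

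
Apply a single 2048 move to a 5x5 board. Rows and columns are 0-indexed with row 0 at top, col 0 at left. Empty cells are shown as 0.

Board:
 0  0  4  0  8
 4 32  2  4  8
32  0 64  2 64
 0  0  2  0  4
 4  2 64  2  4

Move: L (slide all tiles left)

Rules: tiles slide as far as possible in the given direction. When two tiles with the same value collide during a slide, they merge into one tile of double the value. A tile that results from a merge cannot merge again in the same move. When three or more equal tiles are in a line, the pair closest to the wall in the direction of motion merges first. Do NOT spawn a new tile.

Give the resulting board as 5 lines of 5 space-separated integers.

Slide left:
row 0: [0, 0, 4, 0, 8] -> [4, 8, 0, 0, 0]
row 1: [4, 32, 2, 4, 8] -> [4, 32, 2, 4, 8]
row 2: [32, 0, 64, 2, 64] -> [32, 64, 2, 64, 0]
row 3: [0, 0, 2, 0, 4] -> [2, 4, 0, 0, 0]
row 4: [4, 2, 64, 2, 4] -> [4, 2, 64, 2, 4]

Answer:  4  8  0  0  0
 4 32  2  4  8
32 64  2 64  0
 2  4  0  0  0
 4  2 64  2  4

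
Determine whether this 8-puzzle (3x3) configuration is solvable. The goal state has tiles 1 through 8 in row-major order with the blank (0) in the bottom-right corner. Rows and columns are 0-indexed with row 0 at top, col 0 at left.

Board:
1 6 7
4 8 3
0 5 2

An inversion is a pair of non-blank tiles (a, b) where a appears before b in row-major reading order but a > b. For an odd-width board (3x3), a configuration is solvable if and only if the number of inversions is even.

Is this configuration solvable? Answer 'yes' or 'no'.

Inversions (pairs i<j in row-major order where tile[i] > tile[j] > 0): 15
15 is odd, so the puzzle is not solvable.

Answer: no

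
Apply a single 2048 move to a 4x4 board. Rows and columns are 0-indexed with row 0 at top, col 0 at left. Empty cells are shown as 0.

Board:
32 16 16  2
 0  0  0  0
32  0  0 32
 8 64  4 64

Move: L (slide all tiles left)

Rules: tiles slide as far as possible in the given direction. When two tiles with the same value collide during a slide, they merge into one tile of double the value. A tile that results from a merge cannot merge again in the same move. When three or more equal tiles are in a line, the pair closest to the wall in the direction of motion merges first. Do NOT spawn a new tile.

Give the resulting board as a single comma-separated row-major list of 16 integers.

Answer: 32, 32, 2, 0, 0, 0, 0, 0, 64, 0, 0, 0, 8, 64, 4, 64

Derivation:
Slide left:
row 0: [32, 16, 16, 2] -> [32, 32, 2, 0]
row 1: [0, 0, 0, 0] -> [0, 0, 0, 0]
row 2: [32, 0, 0, 32] -> [64, 0, 0, 0]
row 3: [8, 64, 4, 64] -> [8, 64, 4, 64]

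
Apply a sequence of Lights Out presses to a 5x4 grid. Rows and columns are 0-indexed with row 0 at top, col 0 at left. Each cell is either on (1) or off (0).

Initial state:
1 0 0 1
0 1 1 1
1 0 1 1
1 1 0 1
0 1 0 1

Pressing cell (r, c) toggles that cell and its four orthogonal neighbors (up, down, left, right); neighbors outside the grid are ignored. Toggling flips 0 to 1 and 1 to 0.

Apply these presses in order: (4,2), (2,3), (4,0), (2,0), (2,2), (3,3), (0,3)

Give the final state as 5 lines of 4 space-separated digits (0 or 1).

After press 1 at (4,2):
1 0 0 1
0 1 1 1
1 0 1 1
1 1 1 1
0 0 1 0

After press 2 at (2,3):
1 0 0 1
0 1 1 0
1 0 0 0
1 1 1 0
0 0 1 0

After press 3 at (4,0):
1 0 0 1
0 1 1 0
1 0 0 0
0 1 1 0
1 1 1 0

After press 4 at (2,0):
1 0 0 1
1 1 1 0
0 1 0 0
1 1 1 0
1 1 1 0

After press 5 at (2,2):
1 0 0 1
1 1 0 0
0 0 1 1
1 1 0 0
1 1 1 0

After press 6 at (3,3):
1 0 0 1
1 1 0 0
0 0 1 0
1 1 1 1
1 1 1 1

After press 7 at (0,3):
1 0 1 0
1 1 0 1
0 0 1 0
1 1 1 1
1 1 1 1

Answer: 1 0 1 0
1 1 0 1
0 0 1 0
1 1 1 1
1 1 1 1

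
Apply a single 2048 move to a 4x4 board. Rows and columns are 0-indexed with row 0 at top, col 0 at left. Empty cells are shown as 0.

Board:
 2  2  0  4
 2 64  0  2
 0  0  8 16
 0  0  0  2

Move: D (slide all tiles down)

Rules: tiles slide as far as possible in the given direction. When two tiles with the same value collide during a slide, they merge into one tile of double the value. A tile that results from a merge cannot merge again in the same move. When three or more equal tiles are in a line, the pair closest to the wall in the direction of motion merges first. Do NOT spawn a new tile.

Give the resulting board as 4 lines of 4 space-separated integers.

Answer:  0  0  0  4
 0  0  0  2
 0  2  0 16
 4 64  8  2

Derivation:
Slide down:
col 0: [2, 2, 0, 0] -> [0, 0, 0, 4]
col 1: [2, 64, 0, 0] -> [0, 0, 2, 64]
col 2: [0, 0, 8, 0] -> [0, 0, 0, 8]
col 3: [4, 2, 16, 2] -> [4, 2, 16, 2]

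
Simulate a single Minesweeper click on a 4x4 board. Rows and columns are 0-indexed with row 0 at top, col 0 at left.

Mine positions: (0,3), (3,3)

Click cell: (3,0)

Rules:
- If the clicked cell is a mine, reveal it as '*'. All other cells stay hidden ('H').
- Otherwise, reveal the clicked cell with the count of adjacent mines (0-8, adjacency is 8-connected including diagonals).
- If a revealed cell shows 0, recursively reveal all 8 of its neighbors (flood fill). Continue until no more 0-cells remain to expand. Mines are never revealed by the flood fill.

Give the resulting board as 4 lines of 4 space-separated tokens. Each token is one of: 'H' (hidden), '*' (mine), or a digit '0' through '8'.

0 0 1 H
0 0 1 H
0 0 1 H
0 0 1 H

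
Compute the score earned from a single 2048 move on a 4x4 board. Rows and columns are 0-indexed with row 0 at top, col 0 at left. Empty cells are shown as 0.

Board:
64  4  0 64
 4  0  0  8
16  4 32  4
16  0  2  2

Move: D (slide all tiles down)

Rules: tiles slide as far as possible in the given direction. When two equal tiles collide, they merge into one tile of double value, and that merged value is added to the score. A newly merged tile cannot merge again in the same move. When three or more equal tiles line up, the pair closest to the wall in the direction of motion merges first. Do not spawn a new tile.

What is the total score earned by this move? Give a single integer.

Answer: 40

Derivation:
Slide down:
col 0: [64, 4, 16, 16] -> [0, 64, 4, 32]  score +32 (running 32)
col 1: [4, 0, 4, 0] -> [0, 0, 0, 8]  score +8 (running 40)
col 2: [0, 0, 32, 2] -> [0, 0, 32, 2]  score +0 (running 40)
col 3: [64, 8, 4, 2] -> [64, 8, 4, 2]  score +0 (running 40)
Board after move:
 0  0  0 64
64  0  0  8
 4  0 32  4
32  8  2  2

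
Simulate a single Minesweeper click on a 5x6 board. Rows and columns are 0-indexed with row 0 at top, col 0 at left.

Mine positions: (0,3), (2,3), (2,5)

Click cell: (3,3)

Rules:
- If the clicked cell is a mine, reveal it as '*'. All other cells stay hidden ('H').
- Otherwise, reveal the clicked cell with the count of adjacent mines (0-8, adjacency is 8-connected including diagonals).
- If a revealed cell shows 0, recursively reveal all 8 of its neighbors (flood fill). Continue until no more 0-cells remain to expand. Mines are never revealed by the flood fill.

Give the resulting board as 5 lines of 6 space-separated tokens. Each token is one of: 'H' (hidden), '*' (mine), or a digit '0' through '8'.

H H H H H H
H H H H H H
H H H H H H
H H H 1 H H
H H H H H H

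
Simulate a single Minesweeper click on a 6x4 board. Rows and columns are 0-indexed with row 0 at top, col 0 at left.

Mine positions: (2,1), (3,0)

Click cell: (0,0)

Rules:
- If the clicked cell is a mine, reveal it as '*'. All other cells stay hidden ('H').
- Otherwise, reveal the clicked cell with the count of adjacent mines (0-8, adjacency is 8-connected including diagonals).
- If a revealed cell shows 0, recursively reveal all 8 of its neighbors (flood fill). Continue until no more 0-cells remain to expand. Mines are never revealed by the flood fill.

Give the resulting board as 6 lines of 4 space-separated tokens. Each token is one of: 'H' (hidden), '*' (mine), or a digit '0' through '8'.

0 0 0 0
1 1 1 0
H H 1 0
H 2 1 0
1 1 0 0
0 0 0 0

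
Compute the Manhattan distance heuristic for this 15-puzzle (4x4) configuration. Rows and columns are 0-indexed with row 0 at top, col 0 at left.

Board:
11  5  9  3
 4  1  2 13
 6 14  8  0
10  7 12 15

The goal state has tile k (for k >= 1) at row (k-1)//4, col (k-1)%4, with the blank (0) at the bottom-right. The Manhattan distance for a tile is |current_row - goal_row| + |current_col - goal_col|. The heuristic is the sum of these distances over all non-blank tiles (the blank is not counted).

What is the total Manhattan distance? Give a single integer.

Tile 11: at (0,0), goal (2,2), distance |0-2|+|0-2| = 4
Tile 5: at (0,1), goal (1,0), distance |0-1|+|1-0| = 2
Tile 9: at (0,2), goal (2,0), distance |0-2|+|2-0| = 4
Tile 3: at (0,3), goal (0,2), distance |0-0|+|3-2| = 1
Tile 4: at (1,0), goal (0,3), distance |1-0|+|0-3| = 4
Tile 1: at (1,1), goal (0,0), distance |1-0|+|1-0| = 2
Tile 2: at (1,2), goal (0,1), distance |1-0|+|2-1| = 2
Tile 13: at (1,3), goal (3,0), distance |1-3|+|3-0| = 5
Tile 6: at (2,0), goal (1,1), distance |2-1|+|0-1| = 2
Tile 14: at (2,1), goal (3,1), distance |2-3|+|1-1| = 1
Tile 8: at (2,2), goal (1,3), distance |2-1|+|2-3| = 2
Tile 10: at (3,0), goal (2,1), distance |3-2|+|0-1| = 2
Tile 7: at (3,1), goal (1,2), distance |3-1|+|1-2| = 3
Tile 12: at (3,2), goal (2,3), distance |3-2|+|2-3| = 2
Tile 15: at (3,3), goal (3,2), distance |3-3|+|3-2| = 1
Sum: 4 + 2 + 4 + 1 + 4 + 2 + 2 + 5 + 2 + 1 + 2 + 2 + 3 + 2 + 1 = 37

Answer: 37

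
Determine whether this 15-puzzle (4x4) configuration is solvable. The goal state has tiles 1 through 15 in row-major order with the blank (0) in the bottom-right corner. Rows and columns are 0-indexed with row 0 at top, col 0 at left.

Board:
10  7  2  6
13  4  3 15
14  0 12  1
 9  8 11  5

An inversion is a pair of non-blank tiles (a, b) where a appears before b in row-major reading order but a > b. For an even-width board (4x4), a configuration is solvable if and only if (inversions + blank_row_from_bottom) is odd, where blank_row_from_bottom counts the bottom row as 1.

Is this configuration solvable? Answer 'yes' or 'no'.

Answer: yes

Derivation:
Inversions: 53
Blank is in row 2 (0-indexed from top), which is row 2 counting from the bottom (bottom = 1).
53 + 2 = 55, which is odd, so the puzzle is solvable.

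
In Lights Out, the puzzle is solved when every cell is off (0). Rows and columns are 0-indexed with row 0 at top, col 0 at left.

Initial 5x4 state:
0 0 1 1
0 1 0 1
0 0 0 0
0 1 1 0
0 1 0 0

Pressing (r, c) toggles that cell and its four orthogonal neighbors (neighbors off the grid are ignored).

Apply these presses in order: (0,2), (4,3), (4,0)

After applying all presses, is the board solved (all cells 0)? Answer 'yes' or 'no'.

Answer: no

Derivation:
After press 1 at (0,2):
0 1 0 0
0 1 1 1
0 0 0 0
0 1 1 0
0 1 0 0

After press 2 at (4,3):
0 1 0 0
0 1 1 1
0 0 0 0
0 1 1 1
0 1 1 1

After press 3 at (4,0):
0 1 0 0
0 1 1 1
0 0 0 0
1 1 1 1
1 0 1 1

Lights still on: 11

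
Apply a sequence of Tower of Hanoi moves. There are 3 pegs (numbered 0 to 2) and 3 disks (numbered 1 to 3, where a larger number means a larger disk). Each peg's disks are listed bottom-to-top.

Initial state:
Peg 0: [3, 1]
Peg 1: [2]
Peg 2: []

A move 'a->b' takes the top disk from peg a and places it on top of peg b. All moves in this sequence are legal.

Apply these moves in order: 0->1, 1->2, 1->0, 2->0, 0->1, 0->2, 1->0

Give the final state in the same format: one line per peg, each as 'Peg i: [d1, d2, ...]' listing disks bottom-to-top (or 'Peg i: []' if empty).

After move 1 (0->1):
Peg 0: [3]
Peg 1: [2, 1]
Peg 2: []

After move 2 (1->2):
Peg 0: [3]
Peg 1: [2]
Peg 2: [1]

After move 3 (1->0):
Peg 0: [3, 2]
Peg 1: []
Peg 2: [1]

After move 4 (2->0):
Peg 0: [3, 2, 1]
Peg 1: []
Peg 2: []

After move 5 (0->1):
Peg 0: [3, 2]
Peg 1: [1]
Peg 2: []

After move 6 (0->2):
Peg 0: [3]
Peg 1: [1]
Peg 2: [2]

After move 7 (1->0):
Peg 0: [3, 1]
Peg 1: []
Peg 2: [2]

Answer: Peg 0: [3, 1]
Peg 1: []
Peg 2: [2]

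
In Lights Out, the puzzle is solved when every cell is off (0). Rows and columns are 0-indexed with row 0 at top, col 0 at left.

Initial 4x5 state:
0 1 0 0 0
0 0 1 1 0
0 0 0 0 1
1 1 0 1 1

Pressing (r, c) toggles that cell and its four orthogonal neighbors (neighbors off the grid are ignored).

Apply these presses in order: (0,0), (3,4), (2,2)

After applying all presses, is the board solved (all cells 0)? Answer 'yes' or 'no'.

After press 1 at (0,0):
1 0 0 0 0
1 0 1 1 0
0 0 0 0 1
1 1 0 1 1

After press 2 at (3,4):
1 0 0 0 0
1 0 1 1 0
0 0 0 0 0
1 1 0 0 0

After press 3 at (2,2):
1 0 0 0 0
1 0 0 1 0
0 1 1 1 0
1 1 1 0 0

Lights still on: 9

Answer: no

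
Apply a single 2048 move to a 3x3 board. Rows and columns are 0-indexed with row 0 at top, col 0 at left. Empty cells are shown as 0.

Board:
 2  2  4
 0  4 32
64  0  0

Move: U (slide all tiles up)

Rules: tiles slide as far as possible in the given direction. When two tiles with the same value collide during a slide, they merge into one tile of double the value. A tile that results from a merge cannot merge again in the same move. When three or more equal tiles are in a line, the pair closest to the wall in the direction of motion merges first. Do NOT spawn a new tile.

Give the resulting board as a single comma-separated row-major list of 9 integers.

Answer: 2, 2, 4, 64, 4, 32, 0, 0, 0

Derivation:
Slide up:
col 0: [2, 0, 64] -> [2, 64, 0]
col 1: [2, 4, 0] -> [2, 4, 0]
col 2: [4, 32, 0] -> [4, 32, 0]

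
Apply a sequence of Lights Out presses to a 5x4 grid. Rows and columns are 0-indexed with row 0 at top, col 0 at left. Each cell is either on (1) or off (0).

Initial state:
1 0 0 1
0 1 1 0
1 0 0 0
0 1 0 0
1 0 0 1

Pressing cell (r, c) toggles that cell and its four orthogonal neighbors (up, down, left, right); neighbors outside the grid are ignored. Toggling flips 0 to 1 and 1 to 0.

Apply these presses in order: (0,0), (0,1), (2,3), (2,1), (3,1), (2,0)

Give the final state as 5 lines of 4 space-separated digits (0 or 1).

After press 1 at (0,0):
0 1 0 1
1 1 1 0
1 0 0 0
0 1 0 0
1 0 0 1

After press 2 at (0,1):
1 0 1 1
1 0 1 0
1 0 0 0
0 1 0 0
1 0 0 1

After press 3 at (2,3):
1 0 1 1
1 0 1 1
1 0 1 1
0 1 0 1
1 0 0 1

After press 4 at (2,1):
1 0 1 1
1 1 1 1
0 1 0 1
0 0 0 1
1 0 0 1

After press 5 at (3,1):
1 0 1 1
1 1 1 1
0 0 0 1
1 1 1 1
1 1 0 1

After press 6 at (2,0):
1 0 1 1
0 1 1 1
1 1 0 1
0 1 1 1
1 1 0 1

Answer: 1 0 1 1
0 1 1 1
1 1 0 1
0 1 1 1
1 1 0 1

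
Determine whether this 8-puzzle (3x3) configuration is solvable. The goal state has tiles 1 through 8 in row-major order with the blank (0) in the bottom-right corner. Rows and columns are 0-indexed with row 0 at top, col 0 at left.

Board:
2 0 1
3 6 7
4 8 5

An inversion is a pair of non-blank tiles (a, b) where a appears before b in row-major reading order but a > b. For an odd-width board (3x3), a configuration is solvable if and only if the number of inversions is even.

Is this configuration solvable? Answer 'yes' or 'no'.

Inversions (pairs i<j in row-major order where tile[i] > tile[j] > 0): 6
6 is even, so the puzzle is solvable.

Answer: yes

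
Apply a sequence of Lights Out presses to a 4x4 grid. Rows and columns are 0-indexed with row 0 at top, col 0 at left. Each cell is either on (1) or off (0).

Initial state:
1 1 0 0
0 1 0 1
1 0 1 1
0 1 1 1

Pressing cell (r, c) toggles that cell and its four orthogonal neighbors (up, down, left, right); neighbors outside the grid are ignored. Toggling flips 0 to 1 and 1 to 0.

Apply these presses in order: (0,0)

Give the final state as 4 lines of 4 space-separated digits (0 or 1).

Answer: 0 0 0 0
1 1 0 1
1 0 1 1
0 1 1 1

Derivation:
After press 1 at (0,0):
0 0 0 0
1 1 0 1
1 0 1 1
0 1 1 1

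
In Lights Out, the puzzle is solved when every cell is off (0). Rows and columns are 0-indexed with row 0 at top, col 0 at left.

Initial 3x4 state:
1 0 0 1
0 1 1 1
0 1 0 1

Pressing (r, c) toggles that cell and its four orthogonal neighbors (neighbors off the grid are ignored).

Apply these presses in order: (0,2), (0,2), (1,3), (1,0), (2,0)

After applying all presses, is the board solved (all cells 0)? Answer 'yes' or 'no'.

After press 1 at (0,2):
1 1 1 0
0 1 0 1
0 1 0 1

After press 2 at (0,2):
1 0 0 1
0 1 1 1
0 1 0 1

After press 3 at (1,3):
1 0 0 0
0 1 0 0
0 1 0 0

After press 4 at (1,0):
0 0 0 0
1 0 0 0
1 1 0 0

After press 5 at (2,0):
0 0 0 0
0 0 0 0
0 0 0 0

Lights still on: 0

Answer: yes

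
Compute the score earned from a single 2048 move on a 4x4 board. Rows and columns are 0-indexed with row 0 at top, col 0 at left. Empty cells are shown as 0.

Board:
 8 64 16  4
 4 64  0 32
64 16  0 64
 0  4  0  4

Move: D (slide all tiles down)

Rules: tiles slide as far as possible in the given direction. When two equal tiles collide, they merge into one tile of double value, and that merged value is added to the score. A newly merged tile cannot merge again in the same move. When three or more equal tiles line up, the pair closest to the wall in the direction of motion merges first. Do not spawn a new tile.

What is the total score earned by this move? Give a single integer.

Slide down:
col 0: [8, 4, 64, 0] -> [0, 8, 4, 64]  score +0 (running 0)
col 1: [64, 64, 16, 4] -> [0, 128, 16, 4]  score +128 (running 128)
col 2: [16, 0, 0, 0] -> [0, 0, 0, 16]  score +0 (running 128)
col 3: [4, 32, 64, 4] -> [4, 32, 64, 4]  score +0 (running 128)
Board after move:
  0   0   0   4
  8 128   0  32
  4  16   0  64
 64   4  16   4

Answer: 128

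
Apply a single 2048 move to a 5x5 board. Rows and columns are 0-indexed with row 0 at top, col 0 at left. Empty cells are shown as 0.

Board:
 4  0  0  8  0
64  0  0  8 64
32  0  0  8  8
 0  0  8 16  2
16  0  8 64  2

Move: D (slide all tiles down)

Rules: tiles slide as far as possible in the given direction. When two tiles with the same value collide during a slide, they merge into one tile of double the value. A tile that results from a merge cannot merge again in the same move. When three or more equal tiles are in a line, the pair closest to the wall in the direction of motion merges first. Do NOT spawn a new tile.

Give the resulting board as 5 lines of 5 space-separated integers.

Slide down:
col 0: [4, 64, 32, 0, 16] -> [0, 4, 64, 32, 16]
col 1: [0, 0, 0, 0, 0] -> [0, 0, 0, 0, 0]
col 2: [0, 0, 0, 8, 8] -> [0, 0, 0, 0, 16]
col 3: [8, 8, 8, 16, 64] -> [0, 8, 16, 16, 64]
col 4: [0, 64, 8, 2, 2] -> [0, 0, 64, 8, 4]

Answer:  0  0  0  0  0
 4  0  0  8  0
64  0  0 16 64
32  0  0 16  8
16  0 16 64  4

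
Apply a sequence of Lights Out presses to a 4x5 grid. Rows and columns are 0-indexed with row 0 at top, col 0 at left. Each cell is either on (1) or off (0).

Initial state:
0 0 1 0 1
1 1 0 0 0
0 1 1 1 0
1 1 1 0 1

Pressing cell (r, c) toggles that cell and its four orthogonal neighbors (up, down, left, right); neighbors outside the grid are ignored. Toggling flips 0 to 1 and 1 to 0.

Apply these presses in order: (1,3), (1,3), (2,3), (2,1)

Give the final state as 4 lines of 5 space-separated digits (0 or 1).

Answer: 0 0 1 0 1
1 0 0 1 0
1 0 1 0 1
1 0 1 1 1

Derivation:
After press 1 at (1,3):
0 0 1 1 1
1 1 1 1 1
0 1 1 0 0
1 1 1 0 1

After press 2 at (1,3):
0 0 1 0 1
1 1 0 0 0
0 1 1 1 0
1 1 1 0 1

After press 3 at (2,3):
0 0 1 0 1
1 1 0 1 0
0 1 0 0 1
1 1 1 1 1

After press 4 at (2,1):
0 0 1 0 1
1 0 0 1 0
1 0 1 0 1
1 0 1 1 1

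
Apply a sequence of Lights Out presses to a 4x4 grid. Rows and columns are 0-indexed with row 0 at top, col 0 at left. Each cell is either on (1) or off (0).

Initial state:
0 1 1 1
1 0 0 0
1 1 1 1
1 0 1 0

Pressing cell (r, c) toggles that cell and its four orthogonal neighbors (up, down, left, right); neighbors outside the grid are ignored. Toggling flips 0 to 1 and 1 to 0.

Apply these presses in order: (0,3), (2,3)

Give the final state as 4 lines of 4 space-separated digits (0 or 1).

After press 1 at (0,3):
0 1 0 0
1 0 0 1
1 1 1 1
1 0 1 0

After press 2 at (2,3):
0 1 0 0
1 0 0 0
1 1 0 0
1 0 1 1

Answer: 0 1 0 0
1 0 0 0
1 1 0 0
1 0 1 1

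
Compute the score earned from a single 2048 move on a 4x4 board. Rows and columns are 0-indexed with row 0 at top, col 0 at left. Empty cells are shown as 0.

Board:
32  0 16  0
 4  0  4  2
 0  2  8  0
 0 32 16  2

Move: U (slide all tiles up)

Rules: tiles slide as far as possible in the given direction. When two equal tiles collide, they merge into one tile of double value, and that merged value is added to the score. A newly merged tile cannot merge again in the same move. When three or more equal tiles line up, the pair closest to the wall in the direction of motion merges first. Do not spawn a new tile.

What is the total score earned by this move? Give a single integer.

Answer: 4

Derivation:
Slide up:
col 0: [32, 4, 0, 0] -> [32, 4, 0, 0]  score +0 (running 0)
col 1: [0, 0, 2, 32] -> [2, 32, 0, 0]  score +0 (running 0)
col 2: [16, 4, 8, 16] -> [16, 4, 8, 16]  score +0 (running 0)
col 3: [0, 2, 0, 2] -> [4, 0, 0, 0]  score +4 (running 4)
Board after move:
32  2 16  4
 4 32  4  0
 0  0  8  0
 0  0 16  0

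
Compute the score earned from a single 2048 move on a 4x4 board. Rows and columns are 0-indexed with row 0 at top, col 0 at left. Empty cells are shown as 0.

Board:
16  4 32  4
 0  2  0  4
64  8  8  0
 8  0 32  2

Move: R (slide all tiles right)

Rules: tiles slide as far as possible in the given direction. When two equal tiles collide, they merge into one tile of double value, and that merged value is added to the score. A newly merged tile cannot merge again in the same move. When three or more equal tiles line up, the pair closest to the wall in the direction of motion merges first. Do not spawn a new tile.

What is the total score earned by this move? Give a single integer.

Slide right:
row 0: [16, 4, 32, 4] -> [16, 4, 32, 4]  score +0 (running 0)
row 1: [0, 2, 0, 4] -> [0, 0, 2, 4]  score +0 (running 0)
row 2: [64, 8, 8, 0] -> [0, 0, 64, 16]  score +16 (running 16)
row 3: [8, 0, 32, 2] -> [0, 8, 32, 2]  score +0 (running 16)
Board after move:
16  4 32  4
 0  0  2  4
 0  0 64 16
 0  8 32  2

Answer: 16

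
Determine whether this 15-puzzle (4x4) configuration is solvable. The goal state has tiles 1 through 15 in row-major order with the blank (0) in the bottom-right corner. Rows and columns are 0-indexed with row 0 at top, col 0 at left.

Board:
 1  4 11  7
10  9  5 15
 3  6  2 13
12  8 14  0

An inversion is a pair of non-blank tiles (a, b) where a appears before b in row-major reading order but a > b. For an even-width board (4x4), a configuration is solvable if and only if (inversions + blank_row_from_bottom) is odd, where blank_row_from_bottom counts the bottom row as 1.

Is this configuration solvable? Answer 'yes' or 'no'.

Answer: no

Derivation:
Inversions: 39
Blank is in row 3 (0-indexed from top), which is row 1 counting from the bottom (bottom = 1).
39 + 1 = 40, which is even, so the puzzle is not solvable.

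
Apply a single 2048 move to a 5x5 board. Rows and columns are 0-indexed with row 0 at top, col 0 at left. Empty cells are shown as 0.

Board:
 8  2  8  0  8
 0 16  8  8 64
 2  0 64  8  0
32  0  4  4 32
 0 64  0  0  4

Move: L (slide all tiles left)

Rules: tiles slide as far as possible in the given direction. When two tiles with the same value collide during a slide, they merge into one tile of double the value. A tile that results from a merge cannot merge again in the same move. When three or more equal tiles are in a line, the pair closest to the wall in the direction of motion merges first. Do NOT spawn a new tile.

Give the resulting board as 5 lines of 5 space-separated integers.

Slide left:
row 0: [8, 2, 8, 0, 8] -> [8, 2, 16, 0, 0]
row 1: [0, 16, 8, 8, 64] -> [16, 16, 64, 0, 0]
row 2: [2, 0, 64, 8, 0] -> [2, 64, 8, 0, 0]
row 3: [32, 0, 4, 4, 32] -> [32, 8, 32, 0, 0]
row 4: [0, 64, 0, 0, 4] -> [64, 4, 0, 0, 0]

Answer:  8  2 16  0  0
16 16 64  0  0
 2 64  8  0  0
32  8 32  0  0
64  4  0  0  0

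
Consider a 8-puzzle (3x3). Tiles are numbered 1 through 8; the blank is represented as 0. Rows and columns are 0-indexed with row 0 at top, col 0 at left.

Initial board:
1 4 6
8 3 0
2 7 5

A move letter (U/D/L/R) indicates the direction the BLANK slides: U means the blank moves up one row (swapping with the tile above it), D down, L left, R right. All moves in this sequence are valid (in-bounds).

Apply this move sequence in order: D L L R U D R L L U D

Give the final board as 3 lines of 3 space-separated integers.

After move 1 (D):
1 4 6
8 3 5
2 7 0

After move 2 (L):
1 4 6
8 3 5
2 0 7

After move 3 (L):
1 4 6
8 3 5
0 2 7

After move 4 (R):
1 4 6
8 3 5
2 0 7

After move 5 (U):
1 4 6
8 0 5
2 3 7

After move 6 (D):
1 4 6
8 3 5
2 0 7

After move 7 (R):
1 4 6
8 3 5
2 7 0

After move 8 (L):
1 4 6
8 3 5
2 0 7

After move 9 (L):
1 4 6
8 3 5
0 2 7

After move 10 (U):
1 4 6
0 3 5
8 2 7

After move 11 (D):
1 4 6
8 3 5
0 2 7

Answer: 1 4 6
8 3 5
0 2 7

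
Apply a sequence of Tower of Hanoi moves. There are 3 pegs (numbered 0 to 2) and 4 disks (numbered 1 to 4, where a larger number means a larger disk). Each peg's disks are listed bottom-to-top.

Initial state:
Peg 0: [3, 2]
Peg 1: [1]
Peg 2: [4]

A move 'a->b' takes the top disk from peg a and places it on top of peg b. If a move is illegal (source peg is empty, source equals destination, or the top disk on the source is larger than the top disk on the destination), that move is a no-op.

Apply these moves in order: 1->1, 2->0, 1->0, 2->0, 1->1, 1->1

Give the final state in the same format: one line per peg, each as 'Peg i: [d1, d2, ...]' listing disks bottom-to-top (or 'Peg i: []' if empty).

Answer: Peg 0: [3, 2, 1]
Peg 1: []
Peg 2: [4]

Derivation:
After move 1 (1->1):
Peg 0: [3, 2]
Peg 1: [1]
Peg 2: [4]

After move 2 (2->0):
Peg 0: [3, 2]
Peg 1: [1]
Peg 2: [4]

After move 3 (1->0):
Peg 0: [3, 2, 1]
Peg 1: []
Peg 2: [4]

After move 4 (2->0):
Peg 0: [3, 2, 1]
Peg 1: []
Peg 2: [4]

After move 5 (1->1):
Peg 0: [3, 2, 1]
Peg 1: []
Peg 2: [4]

After move 6 (1->1):
Peg 0: [3, 2, 1]
Peg 1: []
Peg 2: [4]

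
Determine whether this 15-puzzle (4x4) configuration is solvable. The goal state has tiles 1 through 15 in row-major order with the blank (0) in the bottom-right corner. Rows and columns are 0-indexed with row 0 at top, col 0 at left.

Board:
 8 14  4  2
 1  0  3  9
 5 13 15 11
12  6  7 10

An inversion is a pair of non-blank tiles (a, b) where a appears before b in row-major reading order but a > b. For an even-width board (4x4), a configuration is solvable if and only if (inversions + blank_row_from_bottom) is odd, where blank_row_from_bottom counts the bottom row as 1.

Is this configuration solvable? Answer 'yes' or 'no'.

Inversions: 42
Blank is in row 1 (0-indexed from top), which is row 3 counting from the bottom (bottom = 1).
42 + 3 = 45, which is odd, so the puzzle is solvable.

Answer: yes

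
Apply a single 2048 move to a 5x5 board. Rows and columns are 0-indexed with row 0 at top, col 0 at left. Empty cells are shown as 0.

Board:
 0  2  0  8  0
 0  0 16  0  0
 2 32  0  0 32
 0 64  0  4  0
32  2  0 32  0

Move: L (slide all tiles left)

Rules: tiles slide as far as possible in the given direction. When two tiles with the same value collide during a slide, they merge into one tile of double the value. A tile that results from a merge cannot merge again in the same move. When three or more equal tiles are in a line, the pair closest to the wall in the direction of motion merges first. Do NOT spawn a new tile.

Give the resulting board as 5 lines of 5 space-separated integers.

Answer:  2  8  0  0  0
16  0  0  0  0
 2 64  0  0  0
64  4  0  0  0
32  2 32  0  0

Derivation:
Slide left:
row 0: [0, 2, 0, 8, 0] -> [2, 8, 0, 0, 0]
row 1: [0, 0, 16, 0, 0] -> [16, 0, 0, 0, 0]
row 2: [2, 32, 0, 0, 32] -> [2, 64, 0, 0, 0]
row 3: [0, 64, 0, 4, 0] -> [64, 4, 0, 0, 0]
row 4: [32, 2, 0, 32, 0] -> [32, 2, 32, 0, 0]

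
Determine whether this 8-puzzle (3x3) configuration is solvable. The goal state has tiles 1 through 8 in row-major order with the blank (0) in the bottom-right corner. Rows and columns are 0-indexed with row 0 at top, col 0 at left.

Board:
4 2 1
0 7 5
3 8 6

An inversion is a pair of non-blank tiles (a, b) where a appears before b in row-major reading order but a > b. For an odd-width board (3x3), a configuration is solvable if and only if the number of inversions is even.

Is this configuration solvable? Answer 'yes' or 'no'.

Answer: no

Derivation:
Inversions (pairs i<j in row-major order where tile[i] > tile[j] > 0): 9
9 is odd, so the puzzle is not solvable.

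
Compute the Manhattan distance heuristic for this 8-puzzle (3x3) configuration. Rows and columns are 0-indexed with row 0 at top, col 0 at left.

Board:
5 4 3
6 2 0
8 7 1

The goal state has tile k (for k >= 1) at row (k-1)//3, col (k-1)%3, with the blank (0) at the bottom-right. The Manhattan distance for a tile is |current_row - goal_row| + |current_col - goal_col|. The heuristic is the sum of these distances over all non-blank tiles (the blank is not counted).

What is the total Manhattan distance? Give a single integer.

Tile 5: (0,0)->(1,1) = 2
Tile 4: (0,1)->(1,0) = 2
Tile 3: (0,2)->(0,2) = 0
Tile 6: (1,0)->(1,2) = 2
Tile 2: (1,1)->(0,1) = 1
Tile 8: (2,0)->(2,1) = 1
Tile 7: (2,1)->(2,0) = 1
Tile 1: (2,2)->(0,0) = 4
Sum: 2 + 2 + 0 + 2 + 1 + 1 + 1 + 4 = 13

Answer: 13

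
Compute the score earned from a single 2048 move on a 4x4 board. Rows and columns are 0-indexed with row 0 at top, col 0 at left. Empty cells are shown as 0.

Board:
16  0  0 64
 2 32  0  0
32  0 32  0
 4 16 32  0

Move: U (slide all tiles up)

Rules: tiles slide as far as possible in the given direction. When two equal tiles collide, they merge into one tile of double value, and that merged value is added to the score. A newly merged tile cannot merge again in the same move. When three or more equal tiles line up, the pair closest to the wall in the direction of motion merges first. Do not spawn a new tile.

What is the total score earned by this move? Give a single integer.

Slide up:
col 0: [16, 2, 32, 4] -> [16, 2, 32, 4]  score +0 (running 0)
col 1: [0, 32, 0, 16] -> [32, 16, 0, 0]  score +0 (running 0)
col 2: [0, 0, 32, 32] -> [64, 0, 0, 0]  score +64 (running 64)
col 3: [64, 0, 0, 0] -> [64, 0, 0, 0]  score +0 (running 64)
Board after move:
16 32 64 64
 2 16  0  0
32  0  0  0
 4  0  0  0

Answer: 64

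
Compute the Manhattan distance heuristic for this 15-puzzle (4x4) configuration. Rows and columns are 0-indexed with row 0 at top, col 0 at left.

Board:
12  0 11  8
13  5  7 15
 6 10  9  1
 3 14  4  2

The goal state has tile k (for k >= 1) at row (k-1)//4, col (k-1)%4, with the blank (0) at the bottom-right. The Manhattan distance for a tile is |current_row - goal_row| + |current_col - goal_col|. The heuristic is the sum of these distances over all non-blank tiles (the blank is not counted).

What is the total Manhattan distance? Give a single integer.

Answer: 37

Derivation:
Tile 12: (0,0)->(2,3) = 5
Tile 11: (0,2)->(2,2) = 2
Tile 8: (0,3)->(1,3) = 1
Tile 13: (1,0)->(3,0) = 2
Tile 5: (1,1)->(1,0) = 1
Tile 7: (1,2)->(1,2) = 0
Tile 15: (1,3)->(3,2) = 3
Tile 6: (2,0)->(1,1) = 2
Tile 10: (2,1)->(2,1) = 0
Tile 9: (2,2)->(2,0) = 2
Tile 1: (2,3)->(0,0) = 5
Tile 3: (3,0)->(0,2) = 5
Tile 14: (3,1)->(3,1) = 0
Tile 4: (3,2)->(0,3) = 4
Tile 2: (3,3)->(0,1) = 5
Sum: 5 + 2 + 1 + 2 + 1 + 0 + 3 + 2 + 0 + 2 + 5 + 5 + 0 + 4 + 5 = 37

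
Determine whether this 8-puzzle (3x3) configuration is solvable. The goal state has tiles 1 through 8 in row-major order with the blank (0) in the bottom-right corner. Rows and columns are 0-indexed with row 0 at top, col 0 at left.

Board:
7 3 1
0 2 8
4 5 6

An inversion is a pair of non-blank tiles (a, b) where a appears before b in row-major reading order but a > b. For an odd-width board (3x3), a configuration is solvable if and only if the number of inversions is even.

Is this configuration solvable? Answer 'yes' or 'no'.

Answer: no

Derivation:
Inversions (pairs i<j in row-major order where tile[i] > tile[j] > 0): 11
11 is odd, so the puzzle is not solvable.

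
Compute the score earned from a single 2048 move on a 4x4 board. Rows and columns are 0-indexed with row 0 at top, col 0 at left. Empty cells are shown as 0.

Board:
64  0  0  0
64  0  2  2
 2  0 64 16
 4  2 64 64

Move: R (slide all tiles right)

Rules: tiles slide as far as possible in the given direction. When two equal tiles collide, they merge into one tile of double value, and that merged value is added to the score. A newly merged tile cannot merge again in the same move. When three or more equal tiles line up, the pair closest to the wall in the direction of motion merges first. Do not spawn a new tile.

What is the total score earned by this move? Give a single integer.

Slide right:
row 0: [64, 0, 0, 0] -> [0, 0, 0, 64]  score +0 (running 0)
row 1: [64, 0, 2, 2] -> [0, 0, 64, 4]  score +4 (running 4)
row 2: [2, 0, 64, 16] -> [0, 2, 64, 16]  score +0 (running 4)
row 3: [4, 2, 64, 64] -> [0, 4, 2, 128]  score +128 (running 132)
Board after move:
  0   0   0  64
  0   0  64   4
  0   2  64  16
  0   4   2 128

Answer: 132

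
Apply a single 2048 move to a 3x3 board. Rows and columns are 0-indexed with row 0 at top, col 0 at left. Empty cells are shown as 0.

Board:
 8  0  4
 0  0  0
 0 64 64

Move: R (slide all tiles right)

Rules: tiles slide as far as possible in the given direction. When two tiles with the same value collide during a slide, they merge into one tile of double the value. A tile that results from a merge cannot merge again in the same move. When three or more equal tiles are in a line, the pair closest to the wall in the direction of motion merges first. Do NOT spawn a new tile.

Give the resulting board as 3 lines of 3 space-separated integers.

Slide right:
row 0: [8, 0, 4] -> [0, 8, 4]
row 1: [0, 0, 0] -> [0, 0, 0]
row 2: [0, 64, 64] -> [0, 0, 128]

Answer:   0   8   4
  0   0   0
  0   0 128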